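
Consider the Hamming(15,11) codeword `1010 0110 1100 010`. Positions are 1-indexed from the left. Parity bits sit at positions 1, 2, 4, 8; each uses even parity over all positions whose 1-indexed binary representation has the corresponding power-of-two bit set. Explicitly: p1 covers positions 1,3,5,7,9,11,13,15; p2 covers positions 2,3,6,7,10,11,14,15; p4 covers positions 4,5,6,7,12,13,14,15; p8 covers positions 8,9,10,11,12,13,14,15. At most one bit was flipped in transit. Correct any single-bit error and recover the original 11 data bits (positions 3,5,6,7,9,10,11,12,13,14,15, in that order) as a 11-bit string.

10111100000

s1: b1⊕b3⊕b5⊕b7⊕b9⊕b11⊕b13⊕b15 = 1⊕1⊕0⊕1⊕1⊕0⊕0⊕0 = 0
s2: b2⊕b3⊕b6⊕b7⊕b10⊕b11⊕b14⊕b15 = 0⊕1⊕1⊕1⊕1⊕0⊕1⊕0 = 1
s4: b4⊕b5⊕b6⊕b7⊕b12⊕b13⊕b14⊕b15 = 0⊕0⊕1⊕1⊕0⊕0⊕1⊕0 = 1
s8: b8⊕b9⊕b10⊕b11⊕b12⊕b13⊕b14⊕b15 = 0⊕1⊕1⊕0⊕0⊕0⊕1⊕0 = 1
Syndrome (s8...s1) = 1110 → position 14.
Flip bit 14: corrected codeword = 101001101100000
Data bits at positions 3,5,6,7,9,10,11,12,13,14,15: 10111100000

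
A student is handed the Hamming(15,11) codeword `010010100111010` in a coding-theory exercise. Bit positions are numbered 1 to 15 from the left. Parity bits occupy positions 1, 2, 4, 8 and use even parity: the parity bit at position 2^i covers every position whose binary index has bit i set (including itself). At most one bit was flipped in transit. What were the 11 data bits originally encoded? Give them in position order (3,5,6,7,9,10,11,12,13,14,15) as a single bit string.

s1: b1⊕b3⊕b5⊕b7⊕b9⊕b11⊕b13⊕b15 = 0⊕0⊕1⊕1⊕0⊕1⊕0⊕0 = 1
s2: b2⊕b3⊕b6⊕b7⊕b10⊕b11⊕b14⊕b15 = 1⊕0⊕0⊕1⊕1⊕1⊕1⊕0 = 1
s4: b4⊕b5⊕b6⊕b7⊕b12⊕b13⊕b14⊕b15 = 0⊕1⊕0⊕1⊕1⊕0⊕1⊕0 = 0
s8: b8⊕b9⊕b10⊕b11⊕b12⊕b13⊕b14⊕b15 = 0⊕0⊕1⊕1⊕1⊕0⊕1⊕0 = 0
Syndrome (s8...s1) = 0011 → position 3.
Flip bit 3: corrected codeword = 011010100111010
Data bits at positions 3,5,6,7,9,10,11,12,13,14,15: 11010111010

11010111010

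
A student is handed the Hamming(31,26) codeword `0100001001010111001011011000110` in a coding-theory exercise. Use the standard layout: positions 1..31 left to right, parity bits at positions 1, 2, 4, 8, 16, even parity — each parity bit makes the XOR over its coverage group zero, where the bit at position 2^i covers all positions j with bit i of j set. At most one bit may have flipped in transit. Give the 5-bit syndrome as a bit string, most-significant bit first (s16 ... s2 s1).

s1: b1⊕b3⊕b5⊕b7⊕b9⊕b11⊕b13⊕b15⊕b17⊕b19⊕b21⊕b23⊕b25⊕b27⊕b29⊕b31 = 0⊕0⊕0⊕1⊕0⊕0⊕0⊕1⊕0⊕1⊕1⊕0⊕1⊕0⊕1⊕0 = 0
s2: b2⊕b3⊕b6⊕b7⊕b10⊕b11⊕b14⊕b15⊕b18⊕b19⊕b22⊕b23⊕b26⊕b27⊕b30⊕b31 = 1⊕0⊕0⊕1⊕1⊕0⊕1⊕1⊕0⊕1⊕1⊕0⊕0⊕0⊕1⊕0 = 0
s4: b4⊕b5⊕b6⊕b7⊕b12⊕b13⊕b14⊕b15⊕b20⊕b21⊕b22⊕b23⊕b28⊕b29⊕b30⊕b31 = 0⊕0⊕0⊕1⊕1⊕0⊕1⊕1⊕0⊕1⊕1⊕0⊕0⊕1⊕1⊕0 = 0
s8: b8⊕b9⊕b10⊕b11⊕b12⊕b13⊕b14⊕b15⊕b24⊕b25⊕b26⊕b27⊕b28⊕b29⊕b30⊕b31 = 0⊕0⊕1⊕0⊕1⊕0⊕1⊕1⊕1⊕1⊕0⊕0⊕0⊕1⊕1⊕0 = 0
s16: b16⊕b17⊕b18⊕b19⊕b20⊕b21⊕b22⊕b23⊕b24⊕b25⊕b26⊕b27⊕b28⊕b29⊕b30⊕b31 = 1⊕0⊕0⊕1⊕0⊕1⊕1⊕0⊕1⊕1⊕0⊕0⊕0⊕1⊕1⊕0 = 0
Syndrome (s16...s1) = 00000 → position 0 (no error).

00000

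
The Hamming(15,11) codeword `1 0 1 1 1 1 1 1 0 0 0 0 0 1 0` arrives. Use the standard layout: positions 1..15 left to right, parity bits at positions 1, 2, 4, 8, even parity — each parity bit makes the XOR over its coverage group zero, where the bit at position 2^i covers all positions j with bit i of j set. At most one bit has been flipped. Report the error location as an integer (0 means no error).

s1: b1⊕b3⊕b5⊕b7⊕b9⊕b11⊕b13⊕b15 = 1⊕1⊕1⊕1⊕0⊕0⊕0⊕0 = 0
s2: b2⊕b3⊕b6⊕b7⊕b10⊕b11⊕b14⊕b15 = 0⊕1⊕1⊕1⊕0⊕0⊕1⊕0 = 0
s4: b4⊕b5⊕b6⊕b7⊕b12⊕b13⊕b14⊕b15 = 1⊕1⊕1⊕1⊕0⊕0⊕1⊕0 = 1
s8: b8⊕b9⊕b10⊕b11⊕b12⊕b13⊕b14⊕b15 = 1⊕0⊕0⊕0⊕0⊕0⊕1⊕0 = 0
Syndrome (s8...s1) = 0100 → position 4.

4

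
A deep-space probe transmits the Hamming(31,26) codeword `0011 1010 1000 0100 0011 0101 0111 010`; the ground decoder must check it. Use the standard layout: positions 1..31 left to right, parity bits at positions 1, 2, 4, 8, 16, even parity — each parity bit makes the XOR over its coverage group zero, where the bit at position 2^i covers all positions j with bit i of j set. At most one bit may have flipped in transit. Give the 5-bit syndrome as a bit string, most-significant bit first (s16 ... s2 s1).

01000

s1: b1⊕b3⊕b5⊕b7⊕b9⊕b11⊕b13⊕b15⊕b17⊕b19⊕b21⊕b23⊕b25⊕b27⊕b29⊕b31 = 0⊕1⊕1⊕1⊕1⊕0⊕0⊕0⊕0⊕1⊕0⊕0⊕0⊕1⊕0⊕0 = 0
s2: b2⊕b3⊕b6⊕b7⊕b10⊕b11⊕b14⊕b15⊕b18⊕b19⊕b22⊕b23⊕b26⊕b27⊕b30⊕b31 = 0⊕1⊕0⊕1⊕0⊕0⊕1⊕0⊕0⊕1⊕1⊕0⊕1⊕1⊕1⊕0 = 0
s4: b4⊕b5⊕b6⊕b7⊕b12⊕b13⊕b14⊕b15⊕b20⊕b21⊕b22⊕b23⊕b28⊕b29⊕b30⊕b31 = 1⊕1⊕0⊕1⊕0⊕0⊕1⊕0⊕1⊕0⊕1⊕0⊕1⊕0⊕1⊕0 = 0
s8: b8⊕b9⊕b10⊕b11⊕b12⊕b13⊕b14⊕b15⊕b24⊕b25⊕b26⊕b27⊕b28⊕b29⊕b30⊕b31 = 0⊕1⊕0⊕0⊕0⊕0⊕1⊕0⊕1⊕0⊕1⊕1⊕1⊕0⊕1⊕0 = 1
s16: b16⊕b17⊕b18⊕b19⊕b20⊕b21⊕b22⊕b23⊕b24⊕b25⊕b26⊕b27⊕b28⊕b29⊕b30⊕b31 = 0⊕0⊕0⊕1⊕1⊕0⊕1⊕0⊕1⊕0⊕1⊕1⊕1⊕0⊕1⊕0 = 0
Syndrome (s16...s1) = 01000 → position 8.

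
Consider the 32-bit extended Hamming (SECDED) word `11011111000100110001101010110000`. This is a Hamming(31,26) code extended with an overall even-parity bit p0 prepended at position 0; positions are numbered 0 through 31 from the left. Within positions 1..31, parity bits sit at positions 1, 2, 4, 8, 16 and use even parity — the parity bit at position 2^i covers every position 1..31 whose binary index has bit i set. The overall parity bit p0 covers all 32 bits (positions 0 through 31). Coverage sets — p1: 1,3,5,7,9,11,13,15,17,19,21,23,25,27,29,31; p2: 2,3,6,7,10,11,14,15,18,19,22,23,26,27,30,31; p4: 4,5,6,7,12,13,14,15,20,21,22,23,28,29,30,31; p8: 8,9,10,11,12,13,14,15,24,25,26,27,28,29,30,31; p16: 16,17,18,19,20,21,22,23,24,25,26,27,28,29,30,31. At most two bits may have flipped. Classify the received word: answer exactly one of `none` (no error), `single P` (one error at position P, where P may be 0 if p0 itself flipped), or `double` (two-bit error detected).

none

s1: b1⊕b3⊕b5⊕b7⊕b9⊕b11⊕b13⊕b15⊕b17⊕b19⊕b21⊕b23⊕b25⊕b27⊕b29⊕b31 = 1⊕1⊕1⊕1⊕0⊕1⊕0⊕1⊕0⊕1⊕0⊕0⊕0⊕1⊕0⊕0 = 0
s2: b2⊕b3⊕b6⊕b7⊕b10⊕b11⊕b14⊕b15⊕b18⊕b19⊕b22⊕b23⊕b26⊕b27⊕b30⊕b31 = 0⊕1⊕1⊕1⊕0⊕1⊕1⊕1⊕0⊕1⊕1⊕0⊕1⊕1⊕0⊕0 = 0
s4: b4⊕b5⊕b6⊕b7⊕b12⊕b13⊕b14⊕b15⊕b20⊕b21⊕b22⊕b23⊕b28⊕b29⊕b30⊕b31 = 1⊕1⊕1⊕1⊕0⊕0⊕1⊕1⊕1⊕0⊕1⊕0⊕0⊕0⊕0⊕0 = 0
s8: b8⊕b9⊕b10⊕b11⊕b12⊕b13⊕b14⊕b15⊕b24⊕b25⊕b26⊕b27⊕b28⊕b29⊕b30⊕b31 = 0⊕0⊕0⊕1⊕0⊕0⊕1⊕1⊕1⊕0⊕1⊕1⊕0⊕0⊕0⊕0 = 0
s16: b16⊕b17⊕b18⊕b19⊕b20⊕b21⊕b22⊕b23⊕b24⊕b25⊕b26⊕b27⊕b28⊕b29⊕b30⊕b31 = 0⊕0⊕0⊕1⊕1⊕0⊕1⊕0⊕1⊕0⊕1⊕1⊕0⊕0⊕0⊕0 = 0
Syndrome (s16...s1) = 00000 → position 0 (no error).
Overall parity (XOR of all 32 bits, including p0): 1⊕1⊕0⊕1⊕1⊕1⊕1⊕1⊕0⊕0⊕0⊕1⊕0⊕0⊕1⊕1⊕0⊕0⊕0⊕1⊕1⊕0⊕1⊕0⊕1⊕0⊕1⊕1⊕0⊕0⊕0⊕0 = 0
Overall=0, syndrome position=0 → no error.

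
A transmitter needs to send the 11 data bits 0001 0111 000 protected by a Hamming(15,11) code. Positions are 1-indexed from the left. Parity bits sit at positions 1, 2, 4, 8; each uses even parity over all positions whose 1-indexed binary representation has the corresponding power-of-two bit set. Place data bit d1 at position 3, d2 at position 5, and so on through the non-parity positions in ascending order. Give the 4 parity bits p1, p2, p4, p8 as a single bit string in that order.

Place data bits at non-power-of-two positions: b3=0, b5=0, b6=0, b7=1, b9=0, b10=1, b11=1, b12=1, b13=0, b14=0, b15=0.
p1 = XOR of data positions {3,5,7,9,11,13,15} = 0⊕0⊕1⊕0⊕1⊕0⊕0 = 0
p2 = XOR of data positions {3,6,7,10,11,14,15} = 0⊕0⊕1⊕1⊕1⊕0⊕0 = 1
p4 = XOR of data positions {5,6,7,12,13,14,15} = 0⊕0⊕1⊕1⊕0⊕0⊕0 = 0
p8 = XOR of data positions {9,10,11,12,13,14,15} = 0⊕1⊕1⊕1⊕0⊕0⊕0 = 1
Parity bits p1,p2,p4,p8 = 0101

0101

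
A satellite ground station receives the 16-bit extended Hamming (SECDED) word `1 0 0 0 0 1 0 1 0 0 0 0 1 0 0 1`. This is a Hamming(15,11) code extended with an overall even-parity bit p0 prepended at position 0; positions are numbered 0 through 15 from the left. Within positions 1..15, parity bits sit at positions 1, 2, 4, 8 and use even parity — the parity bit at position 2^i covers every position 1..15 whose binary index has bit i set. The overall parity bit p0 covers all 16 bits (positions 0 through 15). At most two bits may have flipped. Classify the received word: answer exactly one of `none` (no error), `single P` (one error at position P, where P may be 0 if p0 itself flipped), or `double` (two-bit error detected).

s1: b1⊕b3⊕b5⊕b7⊕b9⊕b11⊕b13⊕b15 = 0⊕0⊕1⊕1⊕0⊕0⊕0⊕1 = 1
s2: b2⊕b3⊕b6⊕b7⊕b10⊕b11⊕b14⊕b15 = 0⊕0⊕0⊕1⊕0⊕0⊕0⊕1 = 0
s4: b4⊕b5⊕b6⊕b7⊕b12⊕b13⊕b14⊕b15 = 0⊕1⊕0⊕1⊕1⊕0⊕0⊕1 = 0
s8: b8⊕b9⊕b10⊕b11⊕b12⊕b13⊕b14⊕b15 = 0⊕0⊕0⊕0⊕1⊕0⊕0⊕1 = 0
Syndrome (s8...s1) = 0001 → position 1.
Overall parity (XOR of all 16 bits, including p0): 1⊕0⊕0⊕0⊕0⊕1⊕0⊕1⊕0⊕0⊕0⊕0⊕1⊕0⊕0⊕1 = 1
Overall=1, syndrome position=1 → single-bit error at position 1.

single 1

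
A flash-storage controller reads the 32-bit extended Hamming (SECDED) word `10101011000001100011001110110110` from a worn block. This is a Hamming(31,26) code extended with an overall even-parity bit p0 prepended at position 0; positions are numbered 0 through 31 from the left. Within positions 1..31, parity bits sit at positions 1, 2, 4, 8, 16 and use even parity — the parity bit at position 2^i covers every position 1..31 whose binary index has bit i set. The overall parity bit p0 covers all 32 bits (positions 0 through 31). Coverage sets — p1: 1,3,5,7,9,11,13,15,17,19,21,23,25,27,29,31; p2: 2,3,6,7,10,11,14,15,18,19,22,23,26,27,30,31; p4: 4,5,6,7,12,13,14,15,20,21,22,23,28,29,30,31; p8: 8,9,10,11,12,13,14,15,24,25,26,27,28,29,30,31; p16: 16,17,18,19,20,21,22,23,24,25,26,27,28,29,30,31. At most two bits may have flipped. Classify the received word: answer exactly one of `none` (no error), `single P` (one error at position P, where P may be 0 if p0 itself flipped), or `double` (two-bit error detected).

double

s1: b1⊕b3⊕b5⊕b7⊕b9⊕b11⊕b13⊕b15⊕b17⊕b19⊕b21⊕b23⊕b25⊕b27⊕b29⊕b31 = 0⊕0⊕0⊕1⊕0⊕0⊕1⊕0⊕0⊕1⊕0⊕1⊕0⊕1⊕1⊕0 = 0
s2: b2⊕b3⊕b6⊕b7⊕b10⊕b11⊕b14⊕b15⊕b18⊕b19⊕b22⊕b23⊕b26⊕b27⊕b30⊕b31 = 1⊕0⊕1⊕1⊕0⊕0⊕1⊕0⊕1⊕1⊕1⊕1⊕1⊕1⊕1⊕0 = 1
s4: b4⊕b5⊕b6⊕b7⊕b12⊕b13⊕b14⊕b15⊕b20⊕b21⊕b22⊕b23⊕b28⊕b29⊕b30⊕b31 = 1⊕0⊕1⊕1⊕0⊕1⊕1⊕0⊕0⊕0⊕1⊕1⊕0⊕1⊕1⊕0 = 1
s8: b8⊕b9⊕b10⊕b11⊕b12⊕b13⊕b14⊕b15⊕b24⊕b25⊕b26⊕b27⊕b28⊕b29⊕b30⊕b31 = 0⊕0⊕0⊕0⊕0⊕1⊕1⊕0⊕1⊕0⊕1⊕1⊕0⊕1⊕1⊕0 = 1
s16: b16⊕b17⊕b18⊕b19⊕b20⊕b21⊕b22⊕b23⊕b24⊕b25⊕b26⊕b27⊕b28⊕b29⊕b30⊕b31 = 0⊕0⊕1⊕1⊕0⊕0⊕1⊕1⊕1⊕0⊕1⊕1⊕0⊕1⊕1⊕0 = 1
Syndrome (s16...s1) = 11110 → position 30.
Overall parity (XOR of all 32 bits, including p0): 1⊕0⊕1⊕0⊕1⊕0⊕1⊕1⊕0⊕0⊕0⊕0⊕0⊕1⊕1⊕0⊕0⊕0⊕1⊕1⊕0⊕0⊕1⊕1⊕1⊕0⊕1⊕1⊕0⊕1⊕1⊕0 = 0
Overall=0, syndrome position=30 → double-bit error detected (uncorrectable).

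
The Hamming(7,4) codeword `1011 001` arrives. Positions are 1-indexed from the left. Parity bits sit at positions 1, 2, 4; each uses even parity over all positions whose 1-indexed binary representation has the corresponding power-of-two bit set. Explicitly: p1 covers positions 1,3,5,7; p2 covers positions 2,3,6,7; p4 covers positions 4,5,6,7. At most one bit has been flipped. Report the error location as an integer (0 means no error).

1

s1: b1⊕b3⊕b5⊕b7 = 1⊕1⊕0⊕1 = 1
s2: b2⊕b3⊕b6⊕b7 = 0⊕1⊕0⊕1 = 0
s4: b4⊕b5⊕b6⊕b7 = 1⊕0⊕0⊕1 = 0
Syndrome (s4...s1) = 001 → position 1.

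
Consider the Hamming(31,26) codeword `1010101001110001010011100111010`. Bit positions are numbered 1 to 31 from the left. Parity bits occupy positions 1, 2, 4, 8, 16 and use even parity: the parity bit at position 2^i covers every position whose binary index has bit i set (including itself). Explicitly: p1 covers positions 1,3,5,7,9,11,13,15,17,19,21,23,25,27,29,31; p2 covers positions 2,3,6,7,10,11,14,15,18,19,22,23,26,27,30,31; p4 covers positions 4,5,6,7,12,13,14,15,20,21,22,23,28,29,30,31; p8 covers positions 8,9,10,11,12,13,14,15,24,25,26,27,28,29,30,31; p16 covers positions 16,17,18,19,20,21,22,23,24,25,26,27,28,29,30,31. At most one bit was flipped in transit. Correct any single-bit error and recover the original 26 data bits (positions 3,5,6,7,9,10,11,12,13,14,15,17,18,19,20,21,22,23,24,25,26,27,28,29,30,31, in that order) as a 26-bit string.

11010111000010011110111010

s1: b1⊕b3⊕b5⊕b7⊕b9⊕b11⊕b13⊕b15⊕b17⊕b19⊕b21⊕b23⊕b25⊕b27⊕b29⊕b31 = 1⊕1⊕1⊕1⊕0⊕1⊕0⊕0⊕0⊕0⊕1⊕1⊕0⊕1⊕0⊕0 = 0
s2: b2⊕b3⊕b6⊕b7⊕b10⊕b11⊕b14⊕b15⊕b18⊕b19⊕b22⊕b23⊕b26⊕b27⊕b30⊕b31 = 0⊕1⊕0⊕1⊕1⊕1⊕0⊕0⊕1⊕0⊕1⊕1⊕1⊕1⊕1⊕0 = 0
s4: b4⊕b5⊕b6⊕b7⊕b12⊕b13⊕b14⊕b15⊕b20⊕b21⊕b22⊕b23⊕b28⊕b29⊕b30⊕b31 = 0⊕1⊕0⊕1⊕1⊕0⊕0⊕0⊕0⊕1⊕1⊕1⊕1⊕0⊕1⊕0 = 0
s8: b8⊕b9⊕b10⊕b11⊕b12⊕b13⊕b14⊕b15⊕b24⊕b25⊕b26⊕b27⊕b28⊕b29⊕b30⊕b31 = 0⊕0⊕1⊕1⊕1⊕0⊕0⊕0⊕0⊕0⊕1⊕1⊕1⊕0⊕1⊕0 = 1
s16: b16⊕b17⊕b18⊕b19⊕b20⊕b21⊕b22⊕b23⊕b24⊕b25⊕b26⊕b27⊕b28⊕b29⊕b30⊕b31 = 1⊕0⊕1⊕0⊕0⊕1⊕1⊕1⊕0⊕0⊕1⊕1⊕1⊕0⊕1⊕0 = 1
Syndrome (s16...s1) = 11000 → position 24.
Flip bit 24: corrected codeword = 1010101001110001010011110111010
Data bits at positions 3,5,6,7,9,10,11,12,13,14,15,17,18,19,20,21,22,23,24,25,26,27,28,29,30,31: 11010111000010011110111010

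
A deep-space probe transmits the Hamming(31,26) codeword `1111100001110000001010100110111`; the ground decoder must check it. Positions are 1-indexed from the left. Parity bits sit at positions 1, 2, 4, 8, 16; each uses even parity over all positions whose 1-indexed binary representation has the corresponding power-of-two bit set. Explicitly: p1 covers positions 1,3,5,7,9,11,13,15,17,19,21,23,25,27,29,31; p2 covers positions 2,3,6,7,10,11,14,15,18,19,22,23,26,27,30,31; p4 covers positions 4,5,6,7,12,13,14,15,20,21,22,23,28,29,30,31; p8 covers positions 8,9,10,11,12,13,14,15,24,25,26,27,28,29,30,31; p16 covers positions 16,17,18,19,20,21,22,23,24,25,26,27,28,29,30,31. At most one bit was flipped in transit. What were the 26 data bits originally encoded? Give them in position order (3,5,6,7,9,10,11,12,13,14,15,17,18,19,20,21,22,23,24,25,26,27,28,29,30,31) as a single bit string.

11000111000001010100110111

s1: b1⊕b3⊕b5⊕b7⊕b9⊕b11⊕b13⊕b15⊕b17⊕b19⊕b21⊕b23⊕b25⊕b27⊕b29⊕b31 = 1⊕1⊕1⊕0⊕0⊕1⊕0⊕0⊕0⊕1⊕1⊕1⊕0⊕1⊕1⊕1 = 0
s2: b2⊕b3⊕b6⊕b7⊕b10⊕b11⊕b14⊕b15⊕b18⊕b19⊕b22⊕b23⊕b26⊕b27⊕b30⊕b31 = 1⊕1⊕0⊕0⊕1⊕1⊕0⊕0⊕0⊕1⊕0⊕1⊕1⊕1⊕1⊕1 = 0
s4: b4⊕b5⊕b6⊕b7⊕b12⊕b13⊕b14⊕b15⊕b20⊕b21⊕b22⊕b23⊕b28⊕b29⊕b30⊕b31 = 1⊕1⊕0⊕0⊕1⊕0⊕0⊕0⊕0⊕1⊕0⊕1⊕0⊕1⊕1⊕1 = 0
s8: b8⊕b9⊕b10⊕b11⊕b12⊕b13⊕b14⊕b15⊕b24⊕b25⊕b26⊕b27⊕b28⊕b29⊕b30⊕b31 = 0⊕0⊕1⊕1⊕1⊕0⊕0⊕0⊕0⊕0⊕1⊕1⊕0⊕1⊕1⊕1 = 0
s16: b16⊕b17⊕b18⊕b19⊕b20⊕b21⊕b22⊕b23⊕b24⊕b25⊕b26⊕b27⊕b28⊕b29⊕b30⊕b31 = 0⊕0⊕0⊕1⊕0⊕1⊕0⊕1⊕0⊕0⊕1⊕1⊕0⊕1⊕1⊕1 = 0
Syndrome (s16...s1) = 00000 → position 0 (no error).
No correction needed.
Data bits at positions 3,5,6,7,9,10,11,12,13,14,15,17,18,19,20,21,22,23,24,25,26,27,28,29,30,31: 11000111000001010100110111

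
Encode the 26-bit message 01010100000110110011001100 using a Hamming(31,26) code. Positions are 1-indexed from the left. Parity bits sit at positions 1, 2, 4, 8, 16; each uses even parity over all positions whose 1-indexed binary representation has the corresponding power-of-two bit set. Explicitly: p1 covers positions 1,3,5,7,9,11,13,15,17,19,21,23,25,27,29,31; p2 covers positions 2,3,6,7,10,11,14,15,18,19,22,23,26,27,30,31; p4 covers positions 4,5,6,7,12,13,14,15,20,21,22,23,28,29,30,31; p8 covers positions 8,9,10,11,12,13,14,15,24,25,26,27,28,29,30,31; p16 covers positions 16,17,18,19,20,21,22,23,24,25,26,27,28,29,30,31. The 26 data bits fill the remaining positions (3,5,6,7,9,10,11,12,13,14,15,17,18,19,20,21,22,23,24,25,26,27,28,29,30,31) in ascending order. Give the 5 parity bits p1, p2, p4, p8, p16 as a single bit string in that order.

01010

Place data bits at non-power-of-two positions: b3=0, b5=1, b6=0, b7=1, b9=0, b10=1, b11=0, b12=0, b13=0, b14=0, b15=0, b17=1, b18=1, b19=0, b20=1, b21=1, b22=0, b23=0, b24=1, b25=1, b26=0, b27=0, b28=1, b29=1, b30=0, b31=0.
p1 = XOR of data positions {3,5,7,9,11,13,15,17,19,21,23,25,27,29,31} = 0⊕1⊕1⊕0⊕0⊕0⊕0⊕1⊕0⊕1⊕0⊕1⊕0⊕1⊕0 = 0
p2 = XOR of data positions {3,6,7,10,11,14,15,18,19,22,23,26,27,30,31} = 0⊕0⊕1⊕1⊕0⊕0⊕0⊕1⊕0⊕0⊕0⊕0⊕0⊕0⊕0 = 1
p4 = XOR of data positions {5,6,7,12,13,14,15,20,21,22,23,28,29,30,31} = 1⊕0⊕1⊕0⊕0⊕0⊕0⊕1⊕1⊕0⊕0⊕1⊕1⊕0⊕0 = 0
p8 = XOR of data positions {9,10,11,12,13,14,15,24,25,26,27,28,29,30,31} = 0⊕1⊕0⊕0⊕0⊕0⊕0⊕1⊕1⊕0⊕0⊕1⊕1⊕0⊕0 = 1
p16 = XOR of data positions {17,18,19,20,21,22,23,24,25,26,27,28,29,30,31} = 1⊕1⊕0⊕1⊕1⊕0⊕0⊕1⊕1⊕0⊕0⊕1⊕1⊕0⊕0 = 0
Parity bits p1,p2,p4,p8,p16 = 01010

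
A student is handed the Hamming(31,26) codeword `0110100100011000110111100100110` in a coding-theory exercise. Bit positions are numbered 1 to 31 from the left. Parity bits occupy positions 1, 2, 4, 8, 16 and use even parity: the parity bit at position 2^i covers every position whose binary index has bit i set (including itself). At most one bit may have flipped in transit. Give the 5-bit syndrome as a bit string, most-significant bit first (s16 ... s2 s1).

10111

s1: b1⊕b3⊕b5⊕b7⊕b9⊕b11⊕b13⊕b15⊕b17⊕b19⊕b21⊕b23⊕b25⊕b27⊕b29⊕b31 = 0⊕1⊕1⊕0⊕0⊕0⊕1⊕0⊕1⊕0⊕1⊕1⊕0⊕0⊕1⊕0 = 1
s2: b2⊕b3⊕b6⊕b7⊕b10⊕b11⊕b14⊕b15⊕b18⊕b19⊕b22⊕b23⊕b26⊕b27⊕b30⊕b31 = 1⊕1⊕0⊕0⊕0⊕0⊕0⊕0⊕1⊕0⊕1⊕1⊕1⊕0⊕1⊕0 = 1
s4: b4⊕b5⊕b6⊕b7⊕b12⊕b13⊕b14⊕b15⊕b20⊕b21⊕b22⊕b23⊕b28⊕b29⊕b30⊕b31 = 0⊕1⊕0⊕0⊕1⊕1⊕0⊕0⊕1⊕1⊕1⊕1⊕0⊕1⊕1⊕0 = 1
s8: b8⊕b9⊕b10⊕b11⊕b12⊕b13⊕b14⊕b15⊕b24⊕b25⊕b26⊕b27⊕b28⊕b29⊕b30⊕b31 = 1⊕0⊕0⊕0⊕1⊕1⊕0⊕0⊕0⊕0⊕1⊕0⊕0⊕1⊕1⊕0 = 0
s16: b16⊕b17⊕b18⊕b19⊕b20⊕b21⊕b22⊕b23⊕b24⊕b25⊕b26⊕b27⊕b28⊕b29⊕b30⊕b31 = 0⊕1⊕1⊕0⊕1⊕1⊕1⊕1⊕0⊕0⊕1⊕0⊕0⊕1⊕1⊕0 = 1
Syndrome (s16...s1) = 10111 → position 23.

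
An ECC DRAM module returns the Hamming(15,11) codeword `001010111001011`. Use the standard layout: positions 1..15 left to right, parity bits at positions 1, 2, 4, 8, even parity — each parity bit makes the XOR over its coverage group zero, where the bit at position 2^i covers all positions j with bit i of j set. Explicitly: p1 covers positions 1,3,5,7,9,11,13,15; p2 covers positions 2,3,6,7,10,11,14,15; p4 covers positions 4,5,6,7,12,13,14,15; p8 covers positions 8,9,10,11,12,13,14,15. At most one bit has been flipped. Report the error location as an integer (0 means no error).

s1: b1⊕b3⊕b5⊕b7⊕b9⊕b11⊕b13⊕b15 = 0⊕1⊕1⊕1⊕1⊕0⊕0⊕1 = 1
s2: b2⊕b3⊕b6⊕b7⊕b10⊕b11⊕b14⊕b15 = 0⊕1⊕0⊕1⊕0⊕0⊕1⊕1 = 0
s4: b4⊕b5⊕b6⊕b7⊕b12⊕b13⊕b14⊕b15 = 0⊕1⊕0⊕1⊕1⊕0⊕1⊕1 = 1
s8: b8⊕b9⊕b10⊕b11⊕b12⊕b13⊕b14⊕b15 = 1⊕1⊕0⊕0⊕1⊕0⊕1⊕1 = 1
Syndrome (s8...s1) = 1101 → position 13.

13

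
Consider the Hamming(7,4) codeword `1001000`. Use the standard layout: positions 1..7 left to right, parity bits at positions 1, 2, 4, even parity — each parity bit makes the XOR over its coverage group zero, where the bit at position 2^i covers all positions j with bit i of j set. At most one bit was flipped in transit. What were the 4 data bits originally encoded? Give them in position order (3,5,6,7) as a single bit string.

0100

s1: b1⊕b3⊕b5⊕b7 = 1⊕0⊕0⊕0 = 1
s2: b2⊕b3⊕b6⊕b7 = 0⊕0⊕0⊕0 = 0
s4: b4⊕b5⊕b6⊕b7 = 1⊕0⊕0⊕0 = 1
Syndrome (s4...s1) = 101 → position 5.
Flip bit 5: corrected codeword = 1001100
Data bits at positions 3,5,6,7: 0100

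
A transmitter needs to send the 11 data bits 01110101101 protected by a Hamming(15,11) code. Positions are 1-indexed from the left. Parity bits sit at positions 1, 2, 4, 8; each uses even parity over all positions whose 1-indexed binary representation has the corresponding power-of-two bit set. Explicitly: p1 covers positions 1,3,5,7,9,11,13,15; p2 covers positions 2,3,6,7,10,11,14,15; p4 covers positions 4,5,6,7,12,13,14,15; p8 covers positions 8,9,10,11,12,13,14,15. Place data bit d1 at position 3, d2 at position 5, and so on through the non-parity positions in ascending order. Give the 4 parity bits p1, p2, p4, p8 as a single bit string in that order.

0000

Place data bits at non-power-of-two positions: b3=0, b5=1, b6=1, b7=1, b9=0, b10=1, b11=0, b12=1, b13=1, b14=0, b15=1.
p1 = XOR of data positions {3,5,7,9,11,13,15} = 0⊕1⊕1⊕0⊕0⊕1⊕1 = 0
p2 = XOR of data positions {3,6,7,10,11,14,15} = 0⊕1⊕1⊕1⊕0⊕0⊕1 = 0
p4 = XOR of data positions {5,6,7,12,13,14,15} = 1⊕1⊕1⊕1⊕1⊕0⊕1 = 0
p8 = XOR of data positions {9,10,11,12,13,14,15} = 0⊕1⊕0⊕1⊕1⊕0⊕1 = 0
Parity bits p1,p2,p4,p8 = 0000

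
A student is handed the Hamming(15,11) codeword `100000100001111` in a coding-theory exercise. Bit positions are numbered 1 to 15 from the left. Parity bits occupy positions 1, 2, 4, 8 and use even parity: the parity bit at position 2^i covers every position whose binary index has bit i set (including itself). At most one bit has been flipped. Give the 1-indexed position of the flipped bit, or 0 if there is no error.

6

s1: b1⊕b3⊕b5⊕b7⊕b9⊕b11⊕b13⊕b15 = 1⊕0⊕0⊕1⊕0⊕0⊕1⊕1 = 0
s2: b2⊕b3⊕b6⊕b7⊕b10⊕b11⊕b14⊕b15 = 0⊕0⊕0⊕1⊕0⊕0⊕1⊕1 = 1
s4: b4⊕b5⊕b6⊕b7⊕b12⊕b13⊕b14⊕b15 = 0⊕0⊕0⊕1⊕1⊕1⊕1⊕1 = 1
s8: b8⊕b9⊕b10⊕b11⊕b12⊕b13⊕b14⊕b15 = 0⊕0⊕0⊕0⊕1⊕1⊕1⊕1 = 0
Syndrome (s8...s1) = 0110 → position 6.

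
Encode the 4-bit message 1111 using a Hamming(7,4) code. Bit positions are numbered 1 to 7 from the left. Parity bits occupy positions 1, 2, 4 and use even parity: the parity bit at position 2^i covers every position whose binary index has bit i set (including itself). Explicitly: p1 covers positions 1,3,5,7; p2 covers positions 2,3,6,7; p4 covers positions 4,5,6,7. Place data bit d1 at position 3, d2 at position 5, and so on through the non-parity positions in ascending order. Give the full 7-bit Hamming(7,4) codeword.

1111111

Place data bits at non-power-of-two positions: b3=1, b5=1, b6=1, b7=1.
p1 = XOR of data positions {3,5,7} = 1⊕1⊕1 = 1
p2 = XOR of data positions {3,6,7} = 1⊕1⊕1 = 1
p4 = XOR of data positions {5,6,7} = 1⊕1⊕1 = 1
Codeword b1..b7 = 1111111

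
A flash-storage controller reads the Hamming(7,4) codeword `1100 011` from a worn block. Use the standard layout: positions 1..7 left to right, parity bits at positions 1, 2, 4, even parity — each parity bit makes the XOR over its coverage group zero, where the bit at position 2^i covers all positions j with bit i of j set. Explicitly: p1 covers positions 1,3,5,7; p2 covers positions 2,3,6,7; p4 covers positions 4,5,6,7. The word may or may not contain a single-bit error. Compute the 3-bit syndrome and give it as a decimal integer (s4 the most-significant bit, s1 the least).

2

s1: b1⊕b3⊕b5⊕b7 = 1⊕0⊕0⊕1 = 0
s2: b2⊕b3⊕b6⊕b7 = 1⊕0⊕1⊕1 = 1
s4: b4⊕b5⊕b6⊕b7 = 0⊕0⊕1⊕1 = 0
Syndrome (s4...s1) = 010 → position 2.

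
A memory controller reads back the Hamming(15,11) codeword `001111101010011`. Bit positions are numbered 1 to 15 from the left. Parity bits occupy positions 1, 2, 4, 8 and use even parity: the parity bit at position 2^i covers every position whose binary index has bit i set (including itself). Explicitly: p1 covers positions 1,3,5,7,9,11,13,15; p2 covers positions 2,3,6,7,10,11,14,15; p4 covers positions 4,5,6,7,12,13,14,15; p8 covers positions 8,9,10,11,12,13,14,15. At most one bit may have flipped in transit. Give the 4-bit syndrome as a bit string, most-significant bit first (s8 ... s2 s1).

0000

s1: b1⊕b3⊕b5⊕b7⊕b9⊕b11⊕b13⊕b15 = 0⊕1⊕1⊕1⊕1⊕1⊕0⊕1 = 0
s2: b2⊕b3⊕b6⊕b7⊕b10⊕b11⊕b14⊕b15 = 0⊕1⊕1⊕1⊕0⊕1⊕1⊕1 = 0
s4: b4⊕b5⊕b6⊕b7⊕b12⊕b13⊕b14⊕b15 = 1⊕1⊕1⊕1⊕0⊕0⊕1⊕1 = 0
s8: b8⊕b9⊕b10⊕b11⊕b12⊕b13⊕b14⊕b15 = 0⊕1⊕0⊕1⊕0⊕0⊕1⊕1 = 0
Syndrome (s8...s1) = 0000 → position 0 (no error).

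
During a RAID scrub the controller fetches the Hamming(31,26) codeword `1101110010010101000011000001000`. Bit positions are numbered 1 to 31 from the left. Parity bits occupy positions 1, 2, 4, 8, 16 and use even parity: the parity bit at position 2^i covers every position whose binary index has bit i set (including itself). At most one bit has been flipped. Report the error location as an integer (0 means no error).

0

s1: b1⊕b3⊕b5⊕b7⊕b9⊕b11⊕b13⊕b15⊕b17⊕b19⊕b21⊕b23⊕b25⊕b27⊕b29⊕b31 = 1⊕0⊕1⊕0⊕1⊕0⊕0⊕0⊕0⊕0⊕1⊕0⊕0⊕0⊕0⊕0 = 0
s2: b2⊕b3⊕b6⊕b7⊕b10⊕b11⊕b14⊕b15⊕b18⊕b19⊕b22⊕b23⊕b26⊕b27⊕b30⊕b31 = 1⊕0⊕1⊕0⊕0⊕0⊕1⊕0⊕0⊕0⊕1⊕0⊕0⊕0⊕0⊕0 = 0
s4: b4⊕b5⊕b6⊕b7⊕b12⊕b13⊕b14⊕b15⊕b20⊕b21⊕b22⊕b23⊕b28⊕b29⊕b30⊕b31 = 1⊕1⊕1⊕0⊕1⊕0⊕1⊕0⊕0⊕1⊕1⊕0⊕1⊕0⊕0⊕0 = 0
s8: b8⊕b9⊕b10⊕b11⊕b12⊕b13⊕b14⊕b15⊕b24⊕b25⊕b26⊕b27⊕b28⊕b29⊕b30⊕b31 = 0⊕1⊕0⊕0⊕1⊕0⊕1⊕0⊕0⊕0⊕0⊕0⊕1⊕0⊕0⊕0 = 0
s16: b16⊕b17⊕b18⊕b19⊕b20⊕b21⊕b22⊕b23⊕b24⊕b25⊕b26⊕b27⊕b28⊕b29⊕b30⊕b31 = 1⊕0⊕0⊕0⊕0⊕1⊕1⊕0⊕0⊕0⊕0⊕0⊕1⊕0⊕0⊕0 = 0
Syndrome (s16...s1) = 00000 → position 0 (no error).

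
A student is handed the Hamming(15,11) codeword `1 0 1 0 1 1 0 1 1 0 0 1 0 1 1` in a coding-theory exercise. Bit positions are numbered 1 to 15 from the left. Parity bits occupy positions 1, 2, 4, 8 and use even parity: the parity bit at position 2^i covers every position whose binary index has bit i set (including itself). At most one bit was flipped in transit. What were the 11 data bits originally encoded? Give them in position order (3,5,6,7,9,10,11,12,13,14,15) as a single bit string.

11101001111

s1: b1⊕b3⊕b5⊕b7⊕b9⊕b11⊕b13⊕b15 = 1⊕1⊕1⊕0⊕1⊕0⊕0⊕1 = 1
s2: b2⊕b3⊕b6⊕b7⊕b10⊕b11⊕b14⊕b15 = 0⊕1⊕1⊕0⊕0⊕0⊕1⊕1 = 0
s4: b4⊕b5⊕b6⊕b7⊕b12⊕b13⊕b14⊕b15 = 0⊕1⊕1⊕0⊕1⊕0⊕1⊕1 = 1
s8: b8⊕b9⊕b10⊕b11⊕b12⊕b13⊕b14⊕b15 = 1⊕1⊕0⊕0⊕1⊕0⊕1⊕1 = 1
Syndrome (s8...s1) = 1101 → position 13.
Flip bit 13: corrected codeword = 101011011001111
Data bits at positions 3,5,6,7,9,10,11,12,13,14,15: 11101001111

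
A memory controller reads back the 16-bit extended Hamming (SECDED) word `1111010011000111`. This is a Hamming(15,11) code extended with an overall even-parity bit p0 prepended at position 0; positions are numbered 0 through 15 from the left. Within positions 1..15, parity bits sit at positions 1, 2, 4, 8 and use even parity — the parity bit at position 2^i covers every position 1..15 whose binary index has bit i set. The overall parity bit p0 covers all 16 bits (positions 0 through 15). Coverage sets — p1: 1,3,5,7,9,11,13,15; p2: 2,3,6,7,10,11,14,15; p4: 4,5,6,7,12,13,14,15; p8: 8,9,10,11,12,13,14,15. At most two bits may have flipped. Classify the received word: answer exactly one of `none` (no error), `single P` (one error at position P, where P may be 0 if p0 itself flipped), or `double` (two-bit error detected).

double

s1: b1⊕b3⊕b5⊕b7⊕b9⊕b11⊕b13⊕b15 = 1⊕1⊕1⊕0⊕1⊕0⊕1⊕1 = 0
s2: b2⊕b3⊕b6⊕b7⊕b10⊕b11⊕b14⊕b15 = 1⊕1⊕0⊕0⊕0⊕0⊕1⊕1 = 0
s4: b4⊕b5⊕b6⊕b7⊕b12⊕b13⊕b14⊕b15 = 0⊕1⊕0⊕0⊕0⊕1⊕1⊕1 = 0
s8: b8⊕b9⊕b10⊕b11⊕b12⊕b13⊕b14⊕b15 = 1⊕1⊕0⊕0⊕0⊕1⊕1⊕1 = 1
Syndrome (s8...s1) = 1000 → position 8.
Overall parity (XOR of all 16 bits, including p0): 1⊕1⊕1⊕1⊕0⊕1⊕0⊕0⊕1⊕1⊕0⊕0⊕0⊕1⊕1⊕1 = 0
Overall=0, syndrome position=8 → double-bit error detected (uncorrectable).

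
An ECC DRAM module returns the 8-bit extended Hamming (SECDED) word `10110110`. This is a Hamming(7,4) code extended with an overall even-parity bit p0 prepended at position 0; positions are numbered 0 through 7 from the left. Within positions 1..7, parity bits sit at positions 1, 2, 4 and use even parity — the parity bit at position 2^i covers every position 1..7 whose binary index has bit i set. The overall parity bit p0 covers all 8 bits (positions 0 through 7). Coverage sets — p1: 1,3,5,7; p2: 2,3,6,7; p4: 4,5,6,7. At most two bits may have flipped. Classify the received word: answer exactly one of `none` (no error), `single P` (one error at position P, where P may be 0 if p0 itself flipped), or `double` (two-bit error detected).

single 2

s1: b1⊕b3⊕b5⊕b7 = 0⊕1⊕1⊕0 = 0
s2: b2⊕b3⊕b6⊕b7 = 1⊕1⊕1⊕0 = 1
s4: b4⊕b5⊕b6⊕b7 = 0⊕1⊕1⊕0 = 0
Syndrome (s4...s1) = 010 → position 2.
Overall parity (XOR of all 8 bits, including p0): 1⊕0⊕1⊕1⊕0⊕1⊕1⊕0 = 1
Overall=1, syndrome position=2 → single-bit error at position 2.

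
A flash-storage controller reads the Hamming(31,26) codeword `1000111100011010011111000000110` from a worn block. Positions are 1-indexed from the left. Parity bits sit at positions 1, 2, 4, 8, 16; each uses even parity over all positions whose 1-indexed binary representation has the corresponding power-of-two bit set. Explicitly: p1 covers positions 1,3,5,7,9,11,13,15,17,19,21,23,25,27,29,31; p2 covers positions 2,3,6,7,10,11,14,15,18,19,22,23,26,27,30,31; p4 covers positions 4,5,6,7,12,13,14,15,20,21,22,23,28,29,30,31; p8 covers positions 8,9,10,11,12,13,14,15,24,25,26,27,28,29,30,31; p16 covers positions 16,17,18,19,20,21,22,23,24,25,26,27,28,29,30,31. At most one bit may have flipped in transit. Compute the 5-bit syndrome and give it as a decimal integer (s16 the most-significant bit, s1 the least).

22

s1: b1⊕b3⊕b5⊕b7⊕b9⊕b11⊕b13⊕b15⊕b17⊕b19⊕b21⊕b23⊕b25⊕b27⊕b29⊕b31 = 1⊕0⊕1⊕1⊕0⊕0⊕1⊕1⊕0⊕1⊕1⊕0⊕0⊕0⊕1⊕0 = 0
s2: b2⊕b3⊕b6⊕b7⊕b10⊕b11⊕b14⊕b15⊕b18⊕b19⊕b22⊕b23⊕b26⊕b27⊕b30⊕b31 = 0⊕0⊕1⊕1⊕0⊕0⊕0⊕1⊕1⊕1⊕1⊕0⊕0⊕0⊕1⊕0 = 1
s4: b4⊕b5⊕b6⊕b7⊕b12⊕b13⊕b14⊕b15⊕b20⊕b21⊕b22⊕b23⊕b28⊕b29⊕b30⊕b31 = 0⊕1⊕1⊕1⊕1⊕1⊕0⊕1⊕1⊕1⊕1⊕0⊕0⊕1⊕1⊕0 = 1
s8: b8⊕b9⊕b10⊕b11⊕b12⊕b13⊕b14⊕b15⊕b24⊕b25⊕b26⊕b27⊕b28⊕b29⊕b30⊕b31 = 1⊕0⊕0⊕0⊕1⊕1⊕0⊕1⊕0⊕0⊕0⊕0⊕0⊕1⊕1⊕0 = 0
s16: b16⊕b17⊕b18⊕b19⊕b20⊕b21⊕b22⊕b23⊕b24⊕b25⊕b26⊕b27⊕b28⊕b29⊕b30⊕b31 = 0⊕0⊕1⊕1⊕1⊕1⊕1⊕0⊕0⊕0⊕0⊕0⊕0⊕1⊕1⊕0 = 1
Syndrome (s16...s1) = 10110 → position 22.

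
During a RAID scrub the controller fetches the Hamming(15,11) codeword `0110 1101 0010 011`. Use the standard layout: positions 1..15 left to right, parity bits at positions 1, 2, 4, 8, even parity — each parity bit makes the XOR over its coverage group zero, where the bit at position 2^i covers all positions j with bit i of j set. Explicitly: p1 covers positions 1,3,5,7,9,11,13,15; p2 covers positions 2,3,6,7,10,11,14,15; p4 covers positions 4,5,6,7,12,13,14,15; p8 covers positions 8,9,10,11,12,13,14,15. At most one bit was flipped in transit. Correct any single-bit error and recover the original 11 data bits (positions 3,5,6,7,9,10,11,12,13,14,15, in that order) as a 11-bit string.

11100010011

s1: b1⊕b3⊕b5⊕b7⊕b9⊕b11⊕b13⊕b15 = 0⊕1⊕1⊕0⊕0⊕1⊕0⊕1 = 0
s2: b2⊕b3⊕b6⊕b7⊕b10⊕b11⊕b14⊕b15 = 1⊕1⊕1⊕0⊕0⊕1⊕1⊕1 = 0
s4: b4⊕b5⊕b6⊕b7⊕b12⊕b13⊕b14⊕b15 = 0⊕1⊕1⊕0⊕0⊕0⊕1⊕1 = 0
s8: b8⊕b9⊕b10⊕b11⊕b12⊕b13⊕b14⊕b15 = 1⊕0⊕0⊕1⊕0⊕0⊕1⊕1 = 0
Syndrome (s8...s1) = 0000 → position 0 (no error).
No correction needed.
Data bits at positions 3,5,6,7,9,10,11,12,13,14,15: 11100010011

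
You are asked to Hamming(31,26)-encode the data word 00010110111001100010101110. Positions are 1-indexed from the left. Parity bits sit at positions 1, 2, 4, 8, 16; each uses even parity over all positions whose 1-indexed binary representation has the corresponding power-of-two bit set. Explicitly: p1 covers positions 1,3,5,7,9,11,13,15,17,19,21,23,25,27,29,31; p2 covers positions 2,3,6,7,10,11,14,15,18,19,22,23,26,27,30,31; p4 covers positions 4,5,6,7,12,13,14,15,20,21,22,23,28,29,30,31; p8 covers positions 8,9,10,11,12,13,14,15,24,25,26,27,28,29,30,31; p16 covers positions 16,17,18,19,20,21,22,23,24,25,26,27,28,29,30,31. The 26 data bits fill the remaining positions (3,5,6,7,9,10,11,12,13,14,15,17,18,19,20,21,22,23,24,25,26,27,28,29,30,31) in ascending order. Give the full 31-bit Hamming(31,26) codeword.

Place data bits at non-power-of-two positions: b3=0, b5=0, b6=0, b7=1, b9=0, b10=1, b11=1, b12=0, b13=1, b14=1, b15=1, b17=0, b18=0, b19=1, b20=1, b21=0, b22=0, b23=0, b24=1, b25=0, b26=1, b27=0, b28=1, b29=1, b30=1, b31=0.
p1 = XOR of data positions {3,5,7,9,11,13,15,17,19,21,23,25,27,29,31} = 0⊕0⊕1⊕0⊕1⊕1⊕1⊕0⊕1⊕0⊕0⊕0⊕0⊕1⊕0 = 0
p2 = XOR of data positions {3,6,7,10,11,14,15,18,19,22,23,26,27,30,31} = 0⊕0⊕1⊕1⊕1⊕1⊕1⊕0⊕1⊕0⊕0⊕1⊕0⊕1⊕0 = 0
p4 = XOR of data positions {5,6,7,12,13,14,15,20,21,22,23,28,29,30,31} = 0⊕0⊕1⊕0⊕1⊕1⊕1⊕1⊕0⊕0⊕0⊕1⊕1⊕1⊕0 = 0
p8 = XOR of data positions {9,10,11,12,13,14,15,24,25,26,27,28,29,30,31} = 0⊕1⊕1⊕0⊕1⊕1⊕1⊕1⊕0⊕1⊕0⊕1⊕1⊕1⊕0 = 0
p16 = XOR of data positions {17,18,19,20,21,22,23,24,25,26,27,28,29,30,31} = 0⊕0⊕1⊕1⊕0⊕0⊕0⊕1⊕0⊕1⊕0⊕1⊕1⊕1⊕0 = 1
Codeword b1..b31 = 0000001001101111001100010101110

0000001001101111001100010101110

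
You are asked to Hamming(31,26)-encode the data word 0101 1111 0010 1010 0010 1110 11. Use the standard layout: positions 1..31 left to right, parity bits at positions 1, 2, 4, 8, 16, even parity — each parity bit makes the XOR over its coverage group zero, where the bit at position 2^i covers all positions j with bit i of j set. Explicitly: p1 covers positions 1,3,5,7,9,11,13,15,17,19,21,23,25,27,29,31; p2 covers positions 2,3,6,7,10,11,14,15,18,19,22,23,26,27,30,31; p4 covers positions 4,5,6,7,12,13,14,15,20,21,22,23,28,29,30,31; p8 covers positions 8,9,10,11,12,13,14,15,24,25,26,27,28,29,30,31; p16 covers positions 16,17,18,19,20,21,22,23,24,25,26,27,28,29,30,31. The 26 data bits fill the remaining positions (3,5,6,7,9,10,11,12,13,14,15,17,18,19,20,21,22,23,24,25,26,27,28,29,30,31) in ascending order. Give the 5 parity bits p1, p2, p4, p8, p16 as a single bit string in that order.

11010

Place data bits at non-power-of-two positions: b3=0, b5=1, b6=0, b7=1, b9=1, b10=1, b11=1, b12=1, b13=0, b14=0, b15=1, b17=0, b18=1, b19=0, b20=1, b21=0, b22=0, b23=0, b24=1, b25=0, b26=1, b27=1, b28=1, b29=0, b30=1, b31=1.
p1 = XOR of data positions {3,5,7,9,11,13,15,17,19,21,23,25,27,29,31} = 0⊕1⊕1⊕1⊕1⊕0⊕1⊕0⊕0⊕0⊕0⊕0⊕1⊕0⊕1 = 1
p2 = XOR of data positions {3,6,7,10,11,14,15,18,19,22,23,26,27,30,31} = 0⊕0⊕1⊕1⊕1⊕0⊕1⊕1⊕0⊕0⊕0⊕1⊕1⊕1⊕1 = 1
p4 = XOR of data positions {5,6,7,12,13,14,15,20,21,22,23,28,29,30,31} = 1⊕0⊕1⊕1⊕0⊕0⊕1⊕1⊕0⊕0⊕0⊕1⊕0⊕1⊕1 = 0
p8 = XOR of data positions {9,10,11,12,13,14,15,24,25,26,27,28,29,30,31} = 1⊕1⊕1⊕1⊕0⊕0⊕1⊕1⊕0⊕1⊕1⊕1⊕0⊕1⊕1 = 1
p16 = XOR of data positions {17,18,19,20,21,22,23,24,25,26,27,28,29,30,31} = 0⊕1⊕0⊕1⊕0⊕0⊕0⊕1⊕0⊕1⊕1⊕1⊕0⊕1⊕1 = 0
Parity bits p1,p2,p4,p8,p16 = 11010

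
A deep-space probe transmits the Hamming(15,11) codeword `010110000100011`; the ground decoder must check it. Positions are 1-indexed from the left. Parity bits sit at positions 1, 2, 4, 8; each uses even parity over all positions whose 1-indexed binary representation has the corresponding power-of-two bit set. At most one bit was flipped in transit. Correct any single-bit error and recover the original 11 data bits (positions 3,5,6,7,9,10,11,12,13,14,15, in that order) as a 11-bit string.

s1: b1⊕b3⊕b5⊕b7⊕b9⊕b11⊕b13⊕b15 = 0⊕0⊕1⊕0⊕0⊕0⊕0⊕1 = 0
s2: b2⊕b3⊕b6⊕b7⊕b10⊕b11⊕b14⊕b15 = 1⊕0⊕0⊕0⊕1⊕0⊕1⊕1 = 0
s4: b4⊕b5⊕b6⊕b7⊕b12⊕b13⊕b14⊕b15 = 1⊕1⊕0⊕0⊕0⊕0⊕1⊕1 = 0
s8: b8⊕b9⊕b10⊕b11⊕b12⊕b13⊕b14⊕b15 = 0⊕0⊕1⊕0⊕0⊕0⊕1⊕1 = 1
Syndrome (s8...s1) = 1000 → position 8.
Flip bit 8: corrected codeword = 010110010100011
Data bits at positions 3,5,6,7,9,10,11,12,13,14,15: 01000100011

01000100011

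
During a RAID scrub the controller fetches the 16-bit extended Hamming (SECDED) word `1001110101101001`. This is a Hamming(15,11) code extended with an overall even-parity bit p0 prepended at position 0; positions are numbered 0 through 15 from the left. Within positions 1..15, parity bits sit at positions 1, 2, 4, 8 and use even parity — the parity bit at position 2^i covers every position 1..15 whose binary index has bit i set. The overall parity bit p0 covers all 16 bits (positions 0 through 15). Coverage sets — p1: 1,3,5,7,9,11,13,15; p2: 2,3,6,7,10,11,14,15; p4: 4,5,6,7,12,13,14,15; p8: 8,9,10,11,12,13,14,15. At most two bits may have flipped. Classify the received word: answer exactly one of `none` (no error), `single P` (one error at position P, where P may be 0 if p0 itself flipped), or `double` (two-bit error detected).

s1: b1⊕b3⊕b5⊕b7⊕b9⊕b11⊕b13⊕b15 = 0⊕1⊕1⊕1⊕1⊕0⊕0⊕1 = 1
s2: b2⊕b3⊕b6⊕b7⊕b10⊕b11⊕b14⊕b15 = 0⊕1⊕0⊕1⊕1⊕0⊕0⊕1 = 0
s4: b4⊕b5⊕b6⊕b7⊕b12⊕b13⊕b14⊕b15 = 1⊕1⊕0⊕1⊕1⊕0⊕0⊕1 = 1
s8: b8⊕b9⊕b10⊕b11⊕b12⊕b13⊕b14⊕b15 = 0⊕1⊕1⊕0⊕1⊕0⊕0⊕1 = 0
Syndrome (s8...s1) = 0101 → position 5.
Overall parity (XOR of all 16 bits, including p0): 1⊕0⊕0⊕1⊕1⊕1⊕0⊕1⊕0⊕1⊕1⊕0⊕1⊕0⊕0⊕1 = 1
Overall=1, syndrome position=5 → single-bit error at position 5.

single 5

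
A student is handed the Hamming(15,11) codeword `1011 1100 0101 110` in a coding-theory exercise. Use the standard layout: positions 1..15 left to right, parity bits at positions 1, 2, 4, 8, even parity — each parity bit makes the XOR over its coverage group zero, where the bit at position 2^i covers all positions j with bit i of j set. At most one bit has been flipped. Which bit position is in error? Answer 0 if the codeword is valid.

0

s1: b1⊕b3⊕b5⊕b7⊕b9⊕b11⊕b13⊕b15 = 1⊕1⊕1⊕0⊕0⊕0⊕1⊕0 = 0
s2: b2⊕b3⊕b6⊕b7⊕b10⊕b11⊕b14⊕b15 = 0⊕1⊕1⊕0⊕1⊕0⊕1⊕0 = 0
s4: b4⊕b5⊕b6⊕b7⊕b12⊕b13⊕b14⊕b15 = 1⊕1⊕1⊕0⊕1⊕1⊕1⊕0 = 0
s8: b8⊕b9⊕b10⊕b11⊕b12⊕b13⊕b14⊕b15 = 0⊕0⊕1⊕0⊕1⊕1⊕1⊕0 = 0
Syndrome (s8...s1) = 0000 → position 0 (no error).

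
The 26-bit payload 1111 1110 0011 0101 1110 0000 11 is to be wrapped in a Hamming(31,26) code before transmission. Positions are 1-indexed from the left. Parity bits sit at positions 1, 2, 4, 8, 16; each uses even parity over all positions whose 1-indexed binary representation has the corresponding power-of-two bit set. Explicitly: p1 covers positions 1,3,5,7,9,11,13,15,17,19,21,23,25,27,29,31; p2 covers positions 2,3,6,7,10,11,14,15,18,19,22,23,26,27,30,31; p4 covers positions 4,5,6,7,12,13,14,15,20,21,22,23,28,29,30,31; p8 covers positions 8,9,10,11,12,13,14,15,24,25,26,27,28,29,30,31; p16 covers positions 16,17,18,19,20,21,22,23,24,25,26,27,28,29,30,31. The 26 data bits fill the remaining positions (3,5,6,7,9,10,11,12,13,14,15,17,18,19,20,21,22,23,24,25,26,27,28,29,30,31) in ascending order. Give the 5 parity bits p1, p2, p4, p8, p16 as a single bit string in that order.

11110

Place data bits at non-power-of-two positions: b3=1, b5=1, b6=1, b7=1, b9=1, b10=1, b11=1, b12=0, b13=0, b14=0, b15=1, b17=1, b18=0, b19=1, b20=0, b21=1, b22=1, b23=1, b24=1, b25=0, b26=0, b27=0, b28=0, b29=0, b30=1, b31=1.
p1 = XOR of data positions {3,5,7,9,11,13,15,17,19,21,23,25,27,29,31} = 1⊕1⊕1⊕1⊕1⊕0⊕1⊕1⊕1⊕1⊕1⊕0⊕0⊕0⊕1 = 1
p2 = XOR of data positions {3,6,7,10,11,14,15,18,19,22,23,26,27,30,31} = 1⊕1⊕1⊕1⊕1⊕0⊕1⊕0⊕1⊕1⊕1⊕0⊕0⊕1⊕1 = 1
p4 = XOR of data positions {5,6,7,12,13,14,15,20,21,22,23,28,29,30,31} = 1⊕1⊕1⊕0⊕0⊕0⊕1⊕0⊕1⊕1⊕1⊕0⊕0⊕1⊕1 = 1
p8 = XOR of data positions {9,10,11,12,13,14,15,24,25,26,27,28,29,30,31} = 1⊕1⊕1⊕0⊕0⊕0⊕1⊕1⊕0⊕0⊕0⊕0⊕0⊕1⊕1 = 1
p16 = XOR of data positions {17,18,19,20,21,22,23,24,25,26,27,28,29,30,31} = 1⊕0⊕1⊕0⊕1⊕1⊕1⊕1⊕0⊕0⊕0⊕0⊕0⊕1⊕1 = 0
Parity bits p1,p2,p4,p8,p16 = 11110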